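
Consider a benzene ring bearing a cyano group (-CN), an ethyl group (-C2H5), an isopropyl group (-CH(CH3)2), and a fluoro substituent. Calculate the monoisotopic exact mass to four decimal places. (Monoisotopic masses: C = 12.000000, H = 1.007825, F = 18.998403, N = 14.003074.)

191.1110

Atom tally by fragment:
  benzene ring core → C:6 H:6
  (− 4 ring H displaced by substituents)
  + CN → C:1 N:1
  + C2H5 → C:2 H:5
  + CH(CH3)2 → C:3 H:7
  + F → F:1
Element totals:
  C: 12
  H: 14
  F: 1
  N: 1
Molecular formula: C12H14FN.
  M = 12(12.0) + 14(1.007825) + 18.998403 + 14.003074
    = 144.000000 + 14.109550 + 18.998403 + 14.003074 = 191.111027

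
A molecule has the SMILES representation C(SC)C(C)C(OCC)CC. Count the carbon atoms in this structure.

Atom tally by fragment:
  CH3SCH2 → C:2 H:5 S:1
  CH(CH3) → C:2 H:4
  CH(OC2H5) → C:3 H:6 O:1
  CH2 → C:1 H:2
  CH3 → C:1 H:3
Element totals:
  C: 9
  H: 20
  O: 1
  S: 1

9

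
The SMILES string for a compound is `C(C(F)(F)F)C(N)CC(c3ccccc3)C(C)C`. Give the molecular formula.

Atom tally by fragment:
  F3CCH2 → C:2 H:2 F:3
  CH(NH2) → C:1 H:3 N:1
  CH2 → C:1 H:2
  CH(C6H5) → C:7 H:6
  CH(CH3) → C:2 H:4
  CH3 → C:1 H:3
Element totals:
  C: 14
  H: 20
  F: 3
  N: 1

C14H20F3N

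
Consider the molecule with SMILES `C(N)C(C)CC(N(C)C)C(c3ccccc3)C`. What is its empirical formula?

C15H26N2

Atom tally by fragment:
  H2NCH2 → C:1 H:4 N:1
  CH(CH3) → C:2 H:4
  CH2 → C:1 H:2
  CH(N(CH3)2) → C:3 H:7 N:1
  CH(C6H5) → C:7 H:6
  CH3 → C:1 H:3
Element totals:
  C: 15
  H: 26
  N: 2
Molecular formula: C15H26N2.
gcd of subscripts (15, 26, 2) = 1, so the empirical formula equals the molecular formula.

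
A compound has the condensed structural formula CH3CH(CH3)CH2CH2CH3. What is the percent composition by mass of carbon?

83.62%

Element totals:
  C: 6
  H: 14
Molecular formula: C6H14.
Molar mass = 86.178 g/mol.
Mass from C: 6 × 12.011 = 72.066 g/mol.
%C = 72.066 / 86.178 × 100 = 83.62%.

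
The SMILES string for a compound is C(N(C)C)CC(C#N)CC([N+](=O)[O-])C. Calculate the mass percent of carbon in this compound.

Atom tally by fragment:
  (CH3)2NCH2 → C:3 H:8 N:1
  CH2 → C:1 H:2
  CH(CN) → C:2 H:1 N:1
  CH2 → C:1 H:2
  CH(NO2) → C:1 H:1 N:1 O:2
  CH3 → C:1 H:3
Element totals:
  C: 9
  H: 17
  N: 3
  O: 2
Molecular formula: C9H17N3O2.
Molar mass = 199.254 g/mol.
Mass from C: 9 × 12.011 = 108.099 g/mol.
%C = 108.099 / 199.254 × 100 = 54.25%.

54.25%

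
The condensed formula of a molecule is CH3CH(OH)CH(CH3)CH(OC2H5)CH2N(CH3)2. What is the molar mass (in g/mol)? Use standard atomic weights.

Element totals:
  C: 10
  H: 23
  N: 1
  O: 2
Molecular formula: C10H23NO2.
  M = 10(12.011) + 23(1.008) + 14.007 + 2(15.999)
    = 120.110 + 23.184 + 14.007 + 31.998 = 189.299

189.30 g/mol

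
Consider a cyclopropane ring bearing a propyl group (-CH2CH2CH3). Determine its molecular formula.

C6H12

Atom tally by fragment:
  cyclopropane ring core → C:3 H:6
  (− 1 ring H displaced by substituents)
  + CH2CH2CH3 → C:3 H:7
Element totals:
  C: 6
  H: 12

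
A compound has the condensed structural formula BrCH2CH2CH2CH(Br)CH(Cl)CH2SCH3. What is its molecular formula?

C7H13Br2ClS

Element totals:
  C: 7
  H: 13
  Br: 2
  Cl: 1
  S: 1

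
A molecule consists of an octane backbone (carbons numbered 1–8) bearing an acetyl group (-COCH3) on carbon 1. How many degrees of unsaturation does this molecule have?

1

Atom tally by fragment:
  CH3COCH2 → C:3 H:5 O:1
  CH2 → C:1 H:2
  CH2 → C:1 H:2
  CH2 → C:1 H:2
  CH2 → C:1 H:2
  CH2 → C:1 H:2
  CH2 → C:1 H:2
  CH3 → C:1 H:3
Element totals:
  C: 10
  H: 20
  O: 1
Molecular formula: C10H20O.
DoU = (2C + 2 + N − H − X) / 2 = (2·10 + 2 + 0 − 20 − 0) / 2 = 1.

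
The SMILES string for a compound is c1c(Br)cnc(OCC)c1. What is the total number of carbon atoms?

Atom tally by fragment:
  pyridine ring core → C:5 H:5 N:1
  (− 2 ring H displaced by substituents)
  + Br → Br:1
  + OC2H5 → C:2 H:5 O:1
Element totals:
  C: 7
  H: 8
  Br: 1
  N: 1
  O: 1

7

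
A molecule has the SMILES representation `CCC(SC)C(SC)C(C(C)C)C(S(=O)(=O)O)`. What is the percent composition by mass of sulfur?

32.01%

Atom tally by fragment:
  CH3 → C:1 H:3
  CH2 → C:1 H:2
  CH(SCH3) → C:2 H:4 S:1
  CH(SCH3) → C:2 H:4 S:1
  CH(CH(CH3)2) → C:4 H:8
  CH2SO3H → C:1 H:3 S:1 O:3
Element totals:
  C: 11
  H: 24
  O: 3
  S: 3
Molecular formula: C11H24O3S3.
Molar mass = 300.490 g/mol.
Mass from S: 3 × 32.06 = 96.180 g/mol.
%S = 96.180 / 300.490 × 100 = 32.01%.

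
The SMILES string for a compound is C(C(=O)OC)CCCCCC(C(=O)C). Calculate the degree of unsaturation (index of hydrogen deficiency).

Atom tally by fragment:
  CH3OOCCH2 → C:3 H:5 O:2
  CH2 → C:1 H:2
  CH2 → C:1 H:2
  CH2 → C:1 H:2
  CH2 → C:1 H:2
  CH2 → C:1 H:2
  CH2COCH3 → C:3 H:5 O:1
Element totals:
  C: 11
  H: 20
  O: 3
Molecular formula: C11H20O3.
DoU = (2C + 2 + N − H − X) / 2 = (2·11 + 2 + 0 − 20 − 0) / 2 = 2.

2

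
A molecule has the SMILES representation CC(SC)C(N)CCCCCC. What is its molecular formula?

C10H23NS

Atom tally by fragment:
  CH3 → C:1 H:3
  CH(SCH3) → C:2 H:4 S:1
  CH(NH2) → C:1 H:3 N:1
  CH2 → C:1 H:2
  CH2 → C:1 H:2
  CH2 → C:1 H:2
  CH2 → C:1 H:2
  CH2 → C:1 H:2
  CH3 → C:1 H:3
Element totals:
  C: 10
  H: 23
  N: 1
  S: 1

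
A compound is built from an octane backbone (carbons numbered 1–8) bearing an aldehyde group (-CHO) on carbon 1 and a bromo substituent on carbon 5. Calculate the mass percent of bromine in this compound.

36.13%

Atom tally by fragment:
  OHCCH2 → C:2 H:3 O:1
  CH2 → C:1 H:2
  CH2 → C:1 H:2
  CH2 → C:1 H:2
  CH(Br) → C:1 H:1 Br:1
  CH2 → C:1 H:2
  CH2 → C:1 H:2
  CH3 → C:1 H:3
Element totals:
  C: 9
  H: 17
  Br: 1
  O: 1
Molecular formula: C9H17BrO.
Molar mass = 221.138 g/mol.
Mass from Br: 1 × 79.904 = 79.904 g/mol.
%Br = 79.904 / 221.138 × 100 = 36.13%.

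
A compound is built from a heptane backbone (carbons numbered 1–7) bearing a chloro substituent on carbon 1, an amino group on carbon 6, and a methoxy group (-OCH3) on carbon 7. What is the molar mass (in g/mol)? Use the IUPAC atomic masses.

Atom tally by fragment:
  ClCH2 → C:1 H:2 Cl:1
  CH2 → C:1 H:2
  CH2 → C:1 H:2
  CH2 → C:1 H:2
  CH2 → C:1 H:2
  CH(NH2) → C:1 H:3 N:1
  CH2OCH3 → C:2 H:5 O:1
Element totals:
  C: 8
  H: 18
  Cl: 1
  N: 1
  O: 1
Molecular formula: C8H18ClNO.
  M = 8(12.011) + 18(1.008) + 35.45 + 14.007 + 15.999
    = 96.088 + 18.144 + 35.450 + 14.007 + 15.999 = 179.688

179.69 g/mol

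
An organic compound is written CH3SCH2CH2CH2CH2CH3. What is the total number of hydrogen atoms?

14

Atom tally by fragment:
  CH3SCH2 → C:2 H:5 S:1
  CH2 → C:1 H:2
  CH2 → C:1 H:2
  CH2 → C:1 H:2
  CH3 → C:1 H:3
Element totals:
  C: 6
  H: 14
  S: 1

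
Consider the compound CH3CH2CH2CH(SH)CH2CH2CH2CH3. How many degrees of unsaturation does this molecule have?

Atom tally by fragment:
  CH3 → C:1 H:3
  CH2 → C:1 H:2
  CH2 → C:1 H:2
  CH(SH) → C:1 H:2 S:1
  CH2 → C:1 H:2
  CH2 → C:1 H:2
  CH2 → C:1 H:2
  CH3 → C:1 H:3
Element totals:
  C: 8
  H: 18
  S: 1
Molecular formula: C8H18S.
DoU = (2C + 2 + N − H − X) / 2 = (2·8 + 2 + 0 − 18 − 0) / 2 = 0.

0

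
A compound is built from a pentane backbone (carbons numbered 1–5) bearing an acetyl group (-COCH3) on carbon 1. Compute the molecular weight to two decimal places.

Atom tally by fragment:
  CH3COCH2 → C:3 H:5 O:1
  CH2 → C:1 H:2
  CH2 → C:1 H:2
  CH2 → C:1 H:2
  CH3 → C:1 H:3
Element totals:
  C: 7
  H: 14
  O: 1
Molecular formula: C7H14O.
  M = 7(12.011) + 14(1.008) + 15.999
    = 84.077 + 14.112 + 15.999 = 114.188

114.19 g/mol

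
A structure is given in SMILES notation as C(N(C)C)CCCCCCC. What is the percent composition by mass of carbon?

76.36%

Atom tally by fragment:
  (CH3)2NCH2 → C:3 H:8 N:1
  CH2 → C:1 H:2
  CH2 → C:1 H:2
  CH2 → C:1 H:2
  CH2 → C:1 H:2
  CH2 → C:1 H:2
  CH2 → C:1 H:2
  CH3 → C:1 H:3
Element totals:
  C: 10
  H: 23
  N: 1
Molecular formula: C10H23N.
Molar mass = 157.301 g/mol.
Mass from C: 10 × 12.011 = 120.110 g/mol.
%C = 120.110 / 157.301 × 100 = 76.36%.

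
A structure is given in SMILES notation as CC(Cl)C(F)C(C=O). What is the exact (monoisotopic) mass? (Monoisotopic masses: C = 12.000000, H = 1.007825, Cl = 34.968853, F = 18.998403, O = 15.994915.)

138.0248

Atom tally by fragment:
  CH3 → C:1 H:3
  CH(Cl) → C:1 H:1 Cl:1
  CH(F) → C:1 H:1 F:1
  CH2CHO → C:2 H:3 O:1
Element totals:
  C: 5
  H: 8
  Cl: 1
  F: 1
  O: 1
Molecular formula: C5H8ClFO.
  M = 5(12.0) + 8(1.007825) + 34.968853 + 18.998403 + 15.994915
    = 60.000000 + 8.062600 + 34.968853 + 18.998403 + 15.994915 = 138.024771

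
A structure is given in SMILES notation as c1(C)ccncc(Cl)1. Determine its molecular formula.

C6H6ClN

Atom tally by fragment:
  pyridine ring core → C:5 H:5 N:1
  (− 2 ring H displaced by substituents)
  + CH3 → C:1 H:3
  + Cl → Cl:1
Element totals:
  C: 6
  H: 6
  Cl: 1
  N: 1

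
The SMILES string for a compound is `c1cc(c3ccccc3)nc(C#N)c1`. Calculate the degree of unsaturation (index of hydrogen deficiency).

Atom tally by fragment:
  pyridine ring core → C:5 H:5 N:1
  (− 2 ring H displaced by substituents)
  + C6H5 → C:6 H:5
  + CN → C:1 N:1
Element totals:
  C: 12
  H: 8
  N: 2
Molecular formula: C12H8N2.
DoU = (2C + 2 + N − H − X) / 2 = (2·12 + 2 + 2 − 8 − 0) / 2 = 10.

10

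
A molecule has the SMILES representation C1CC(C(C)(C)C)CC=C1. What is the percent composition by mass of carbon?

Atom tally by fragment:
  cyclohexene ring core → C:6 H:10
  (− 1 ring H displaced by substituents)
  + C(CH3)3 → C:4 H:9
Element totals:
  C: 10
  H: 18
Molecular formula: C10H18.
Molar mass = 138.254 g/mol.
Mass from C: 10 × 12.011 = 120.110 g/mol.
%C = 120.110 / 138.254 × 100 = 86.88%.

86.88%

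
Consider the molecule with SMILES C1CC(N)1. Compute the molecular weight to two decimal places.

57.10 g/mol

Atom tally by fragment:
  cyclopropane ring core → C:3 H:6
  (− 1 ring H displaced by substituents)
  + NH2 → N:1 H:2
Element totals:
  C: 3
  H: 7
  N: 1
Molecular formula: C3H7N.
  M = 3(12.011) + 7(1.008) + 14.007
    = 36.033 + 7.056 + 14.007 = 57.096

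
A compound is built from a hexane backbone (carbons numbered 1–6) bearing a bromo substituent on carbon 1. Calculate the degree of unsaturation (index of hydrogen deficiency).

0

Atom tally by fragment:
  BrCH2 → C:1 H:2 Br:1
  CH2 → C:1 H:2
  CH2 → C:1 H:2
  CH2 → C:1 H:2
  CH2 → C:1 H:2
  CH3 → C:1 H:3
Element totals:
  C: 6
  H: 13
  Br: 1
Molecular formula: C6H13Br.
DoU = (2C + 2 + N − H − X) / 2 = (2·6 + 2 + 0 − 13 − 1) / 2 = 0.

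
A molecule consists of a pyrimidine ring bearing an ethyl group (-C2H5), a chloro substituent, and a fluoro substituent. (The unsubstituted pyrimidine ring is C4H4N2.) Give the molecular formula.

Atom tally by fragment:
  pyrimidine ring core → C:4 H:4 N:2
  (− 3 ring H displaced by substituents)
  + C2H5 → C:2 H:5
  + Cl → Cl:1
  + F → F:1
Element totals:
  C: 6
  H: 6
  Cl: 1
  F: 1
  N: 2

C6H6ClFN2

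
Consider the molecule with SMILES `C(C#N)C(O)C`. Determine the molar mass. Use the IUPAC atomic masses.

85.11 g/mol

Atom tally by fragment:
  NCCH2 → C:2 H:2 N:1
  CH(OH) → C:1 H:2 O:1
  CH3 → C:1 H:3
Element totals:
  C: 4
  H: 7
  N: 1
  O: 1
Molecular formula: C4H7NO.
  M = 4(12.011) + 7(1.008) + 14.007 + 15.999
    = 48.044 + 7.056 + 14.007 + 15.999 = 85.106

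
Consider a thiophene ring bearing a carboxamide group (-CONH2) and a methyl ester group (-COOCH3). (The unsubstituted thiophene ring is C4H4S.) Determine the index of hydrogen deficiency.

5

Atom tally by fragment:
  thiophene ring core → C:4 H:4 S:1
  (− 2 ring H displaced by substituents)
  + CONH2 → C:1 H:2 O:1 N:1
  + COOCH3 → C:2 H:3 O:2
Element totals:
  C: 7
  H: 7
  N: 1
  O: 3
  S: 1
Molecular formula: C7H7NO3S.
DoU = (2C + 2 + N − H − X) / 2 = (2·7 + 2 + 1 − 7 − 0) / 2 = 5.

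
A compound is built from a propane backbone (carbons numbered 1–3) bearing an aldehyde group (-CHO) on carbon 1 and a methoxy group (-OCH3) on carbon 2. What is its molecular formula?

Atom tally by fragment:
  OHCCH2 → C:2 H:3 O:1
  CH(OCH3) → C:2 H:4 O:1
  CH3 → C:1 H:3
Element totals:
  C: 5
  H: 10
  O: 2

C5H10O2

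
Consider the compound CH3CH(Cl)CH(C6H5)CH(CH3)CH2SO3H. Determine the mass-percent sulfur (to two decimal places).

11.58%

Atom tally by fragment:
  CH3 → C:1 H:3
  CH(Cl) → C:1 H:1 Cl:1
  CH(C6H5) → C:7 H:6
  CH(CH3) → C:2 H:4
  CH2SO3H → C:1 H:3 S:1 O:3
Element totals:
  C: 12
  H: 17
  Cl: 1
  O: 3
  S: 1
Molecular formula: C12H17ClO3S.
Molar mass = 276.775 g/mol.
Mass from S: 1 × 32.06 = 32.060 g/mol.
%S = 32.060 / 276.775 × 100 = 11.58%.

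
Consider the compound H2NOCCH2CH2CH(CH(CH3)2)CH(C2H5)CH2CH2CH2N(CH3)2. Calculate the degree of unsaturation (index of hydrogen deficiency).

1

Element totals:
  C: 15
  H: 32
  N: 2
  O: 1
Molecular formula: C15H32N2O.
DoU = (2C + 2 + N − H − X) / 2 = (2·15 + 2 + 2 − 32 − 0) / 2 = 1.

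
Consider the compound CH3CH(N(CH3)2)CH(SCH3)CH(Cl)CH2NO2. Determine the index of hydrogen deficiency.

1

Element totals:
  C: 8
  H: 17
  Cl: 1
  N: 2
  O: 2
  S: 1
Molecular formula: C8H17ClN2O2S.
DoU = (2C + 2 + N − H − X) / 2 = (2·8 + 2 + 2 − 17 − 1) / 2 = 1.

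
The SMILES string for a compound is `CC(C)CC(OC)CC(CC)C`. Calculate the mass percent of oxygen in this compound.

Atom tally by fragment:
  CH3 → C:1 H:3
  CH(CH3) → C:2 H:4
  CH2 → C:1 H:2
  CH(OCH3) → C:2 H:4 O:1
  CH2 → C:1 H:2
  CH(C2H5) → C:3 H:6
  CH3 → C:1 H:3
Element totals:
  C: 11
  H: 24
  O: 1
Molecular formula: C11H24O.
Molar mass = 172.312 g/mol.
Mass from O: 1 × 15.999 = 15.999 g/mol.
%O = 15.999 / 172.312 × 100 = 9.28%.

9.28%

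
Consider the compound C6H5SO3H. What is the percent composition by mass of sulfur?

Atom tally by fragment:
  benzene ring core → C:6 H:6
  (− 1 ring H displaced by substituents)
  + SO3H → S:1 O:3 H:1
Element totals:
  C: 6
  H: 6
  O: 3
  S: 1
Molecular formula: C6H6O3S.
Molar mass = 158.171 g/mol.
Mass from S: 1 × 32.06 = 32.060 g/mol.
%S = 32.060 / 158.171 × 100 = 20.27%.

20.27%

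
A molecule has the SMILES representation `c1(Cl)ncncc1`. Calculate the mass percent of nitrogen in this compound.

24.46%

Atom tally by fragment:
  pyrimidine ring core → C:4 H:4 N:2
  (− 1 ring H displaced by substituents)
  + Cl → Cl:1
Element totals:
  C: 4
  H: 3
  Cl: 1
  N: 2
Molecular formula: C4H3ClN2.
Molar mass = 114.532 g/mol.
Mass from N: 2 × 14.007 = 28.014 g/mol.
%N = 28.014 / 114.532 × 100 = 24.46%.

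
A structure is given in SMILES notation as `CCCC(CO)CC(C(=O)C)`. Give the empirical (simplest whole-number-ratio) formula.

Atom tally by fragment:
  CH3 → C:1 H:3
  CH2 → C:1 H:2
  CH2 → C:1 H:2
  CH(CH2OH) → C:2 H:4 O:1
  CH2 → C:1 H:2
  CH2COCH3 → C:3 H:5 O:1
Element totals:
  C: 9
  H: 18
  O: 2
Molecular formula: C9H18O2.
gcd of subscripts (9, 18, 2) = 1, so the empirical formula equals the molecular formula.

C9H18O2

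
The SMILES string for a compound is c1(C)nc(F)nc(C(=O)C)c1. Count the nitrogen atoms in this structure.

2

Atom tally by fragment:
  pyrimidine ring core → C:4 H:4 N:2
  (− 3 ring H displaced by substituents)
  + CH3 → C:1 H:3
  + F → F:1
  + COCH3 → C:2 H:3 O:1
Element totals:
  C: 7
  H: 7
  F: 1
  N: 2
  O: 1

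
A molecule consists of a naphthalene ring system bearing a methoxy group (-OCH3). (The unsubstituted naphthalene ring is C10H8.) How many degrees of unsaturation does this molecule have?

Atom tally by fragment:
  naphthalene ring system core → C:10 H:8
  (− 1 ring H displaced by substituents)
  + OCH3 → C:1 H:3 O:1
Element totals:
  C: 11
  H: 10
  O: 1
Molecular formula: C11H10O.
DoU = (2C + 2 + N − H − X) / 2 = (2·11 + 2 + 0 − 10 − 0) / 2 = 7.

7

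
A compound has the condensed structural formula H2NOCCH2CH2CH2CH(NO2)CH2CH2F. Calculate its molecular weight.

Element totals:
  C: 7
  H: 13
  F: 1
  N: 2
  O: 3
Molecular formula: C7H13FN2O3.
  M = 7(12.011) + 13(1.008) + 18.998 + 2(14.007) + 3(15.999)
    = 84.077 + 13.104 + 18.998 + 28.014 + 47.997 = 192.190

192.19 g/mol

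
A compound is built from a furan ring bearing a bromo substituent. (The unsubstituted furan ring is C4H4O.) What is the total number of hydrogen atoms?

Atom tally by fragment:
  furan ring core → C:4 H:4 O:1
  (− 1 ring H displaced by substituents)
  + Br → Br:1
Element totals:
  C: 4
  H: 3
  Br: 1
  O: 1

3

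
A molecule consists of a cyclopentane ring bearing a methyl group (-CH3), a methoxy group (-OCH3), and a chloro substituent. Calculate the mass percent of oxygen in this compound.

Atom tally by fragment:
  cyclopentane ring core → C:5 H:10
  (− 3 ring H displaced by substituents)
  + CH3 → C:1 H:3
  + OCH3 → C:1 H:3 O:1
  + Cl → Cl:1
Element totals:
  C: 7
  H: 13
  Cl: 1
  O: 1
Molecular formula: C7H13ClO.
Molar mass = 148.630 g/mol.
Mass from O: 1 × 15.999 = 15.999 g/mol.
%O = 15.999 / 148.630 × 100 = 10.76%.

10.76%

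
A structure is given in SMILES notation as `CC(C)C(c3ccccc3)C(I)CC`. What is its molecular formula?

Atom tally by fragment:
  CH3 → C:1 H:3
  CH(CH3) → C:2 H:4
  CH(C6H5) → C:7 H:6
  CH(I) → C:1 H:1 I:1
  CH2 → C:1 H:2
  CH3 → C:1 H:3
Element totals:
  C: 13
  H: 19
  I: 1

C13H19I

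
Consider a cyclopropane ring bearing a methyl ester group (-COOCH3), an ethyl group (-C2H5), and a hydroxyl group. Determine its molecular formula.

C7H12O3

Atom tally by fragment:
  cyclopropane ring core → C:3 H:6
  (− 3 ring H displaced by substituents)
  + COOCH3 → C:2 H:3 O:2
  + C2H5 → C:2 H:5
  + OH → O:1 H:1
Element totals:
  C: 7
  H: 12
  O: 3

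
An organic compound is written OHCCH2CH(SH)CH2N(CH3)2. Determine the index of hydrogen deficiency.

1

Atom tally by fragment:
  OHCCH2 → C:2 H:3 O:1
  CH(SH) → C:1 H:2 S:1
  CH2N(CH3)2 → C:3 H:8 N:1
Element totals:
  C: 6
  H: 13
  N: 1
  O: 1
  S: 1
Molecular formula: C6H13NOS.
DoU = (2C + 2 + N − H − X) / 2 = (2·6 + 2 + 1 − 13 − 0) / 2 = 1.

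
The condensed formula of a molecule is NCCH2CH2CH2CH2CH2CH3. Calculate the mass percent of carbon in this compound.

Atom tally by fragment:
  NCCH2 → C:2 H:2 N:1
  CH2 → C:1 H:2
  CH2 → C:1 H:2
  CH2 → C:1 H:2
  CH2 → C:1 H:2
  CH3 → C:1 H:3
Element totals:
  C: 7
  H: 13
  N: 1
Molecular formula: C7H13N.
Molar mass = 111.188 g/mol.
Mass from C: 7 × 12.011 = 84.077 g/mol.
%C = 84.077 / 111.188 × 100 = 75.62%.

75.62%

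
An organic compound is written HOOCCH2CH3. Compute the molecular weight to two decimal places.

74.08 g/mol

Atom tally by fragment:
  HOOCCH2 → C:2 H:3 O:2
  CH3 → C:1 H:3
Element totals:
  C: 3
  H: 6
  O: 2
Molecular formula: C3H6O2.
  M = 3(12.011) + 6(1.008) + 2(15.999)
    = 36.033 + 6.048 + 31.998 = 74.079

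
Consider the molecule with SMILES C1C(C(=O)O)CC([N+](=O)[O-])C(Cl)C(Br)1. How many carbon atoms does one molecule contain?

Atom tally by fragment:
  cyclohexane ring core → C:6 H:12
  (− 4 ring H displaced by substituents)
  + COOH → C:1 H:1 O:2
  + NO2 → N:1 O:2
  + Cl → Cl:1
  + Br → Br:1
Element totals:
  C: 7
  H: 9
  Br: 1
  Cl: 1
  N: 1
  O: 4

7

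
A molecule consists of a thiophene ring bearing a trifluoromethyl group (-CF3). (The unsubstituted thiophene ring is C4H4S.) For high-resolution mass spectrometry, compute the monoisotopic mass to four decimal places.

151.9908

Atom tally by fragment:
  thiophene ring core → C:4 H:4 S:1
  (− 1 ring H displaced by substituents)
  + CF3 → C:1 F:3
Element totals:
  C: 5
  H: 3
  F: 3
  S: 1
Molecular formula: C5H3F3S.
  M = 5(12.0) + 3(1.007825) + 3(18.998403) + 31.972071
    = 60.000000 + 3.023475 + 56.995209 + 31.972071 = 151.990755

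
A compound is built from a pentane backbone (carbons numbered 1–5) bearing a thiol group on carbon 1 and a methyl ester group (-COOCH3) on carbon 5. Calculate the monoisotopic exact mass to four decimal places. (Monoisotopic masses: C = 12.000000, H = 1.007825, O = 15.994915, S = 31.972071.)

162.0715

Atom tally by fragment:
  HSCH2 → C:1 H:3 S:1
  CH2 → C:1 H:2
  CH2 → C:1 H:2
  CH2 → C:1 H:2
  CH2COOCH3 → C:3 H:5 O:2
Element totals:
  C: 7
  H: 14
  O: 2
  S: 1
Molecular formula: C7H14O2S.
  M = 7(12.0) + 14(1.007825) + 2(15.994915) + 31.972071
    = 84.000000 + 14.109550 + 31.989830 + 31.972071 = 162.071451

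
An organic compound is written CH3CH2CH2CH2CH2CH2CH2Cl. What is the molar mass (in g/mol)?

134.65 g/mol

Element totals:
  C: 7
  H: 15
  Cl: 1
Molecular formula: C7H15Cl.
  M = 7(12.011) + 15(1.008) + 35.45
    = 84.077 + 15.120 + 35.450 = 134.647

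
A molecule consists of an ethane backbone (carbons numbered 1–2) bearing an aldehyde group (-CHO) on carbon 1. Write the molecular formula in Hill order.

C3H6O

Atom tally by fragment:
  OHCCH2 → C:2 H:3 O:1
  CH3 → C:1 H:3
Element totals:
  C: 3
  H: 6
  O: 1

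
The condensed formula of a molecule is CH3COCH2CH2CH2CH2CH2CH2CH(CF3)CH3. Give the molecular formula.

C11H19F3O

Atom tally by fragment:
  CH3COCH2 → C:3 H:5 O:1
  CH2 → C:1 H:2
  CH2 → C:1 H:2
  CH2 → C:1 H:2
  CH2 → C:1 H:2
  CH2 → C:1 H:2
  CH(CF3) → C:2 H:1 F:3
  CH3 → C:1 H:3
Element totals:
  C: 11
  H: 19
  F: 3
  O: 1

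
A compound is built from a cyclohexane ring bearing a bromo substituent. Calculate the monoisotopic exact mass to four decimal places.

162.0044

Atom tally by fragment:
  cyclohexane ring core → C:6 H:12
  (− 1 ring H displaced by substituents)
  + Br → Br:1
Element totals:
  C: 6
  H: 11
  Br: 1
Molecular formula: C6H11Br.
  M = 6(12.0) + 11(1.007825) + 78.918338
    = 72.000000 + 11.086075 + 78.918338 = 162.004413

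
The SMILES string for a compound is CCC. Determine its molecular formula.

C3H8

Atom tally by fragment:
  CH3 → C:1 H:3
  CH2 → C:1 H:2
  CH3 → C:1 H:3
Element totals:
  C: 3
  H: 8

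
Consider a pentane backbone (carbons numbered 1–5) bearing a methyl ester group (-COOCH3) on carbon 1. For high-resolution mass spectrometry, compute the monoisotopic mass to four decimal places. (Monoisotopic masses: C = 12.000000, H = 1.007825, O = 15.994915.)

130.0994

Atom tally by fragment:
  CH3OOCCH2 → C:3 H:5 O:2
  CH2 → C:1 H:2
  CH2 → C:1 H:2
  CH2 → C:1 H:2
  CH3 → C:1 H:3
Element totals:
  C: 7
  H: 14
  O: 2
Molecular formula: C7H14O2.
  M = 7(12.0) + 14(1.007825) + 2(15.994915)
    = 84.000000 + 14.109550 + 31.989830 = 130.099380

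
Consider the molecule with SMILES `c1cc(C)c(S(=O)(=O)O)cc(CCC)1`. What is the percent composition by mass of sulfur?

14.96%

Atom tally by fragment:
  benzene ring core → C:6 H:6
  (− 3 ring H displaced by substituents)
  + CH3 → C:1 H:3
  + SO3H → S:1 O:3 H:1
  + CH2CH2CH3 → C:3 H:7
Element totals:
  C: 10
  H: 14
  O: 3
  S: 1
Molecular formula: C10H14O3S.
Molar mass = 214.279 g/mol.
Mass from S: 1 × 32.06 = 32.060 g/mol.
%S = 32.060 / 214.279 × 100 = 14.96%.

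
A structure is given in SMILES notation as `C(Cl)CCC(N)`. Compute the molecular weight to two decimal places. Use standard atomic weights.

107.58 g/mol

Atom tally by fragment:
  ClCH2 → C:1 H:2 Cl:1
  CH2 → C:1 H:2
  CH2 → C:1 H:2
  CH2NH2 → C:1 H:4 N:1
Element totals:
  C: 4
  H: 10
  Cl: 1
  N: 1
Molecular formula: C4H10ClN.
  M = 4(12.011) + 10(1.008) + 35.45 + 14.007
    = 48.044 + 10.080 + 35.450 + 14.007 = 107.581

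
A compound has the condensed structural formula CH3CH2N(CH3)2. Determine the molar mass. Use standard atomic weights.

73.14 g/mol

Atom tally by fragment:
  CH3 → C:1 H:3
  CH2N(CH3)2 → C:3 H:8 N:1
Element totals:
  C: 4
  H: 11
  N: 1
Molecular formula: C4H11N.
  M = 4(12.011) + 11(1.008) + 14.007
    = 48.044 + 11.088 + 14.007 = 73.139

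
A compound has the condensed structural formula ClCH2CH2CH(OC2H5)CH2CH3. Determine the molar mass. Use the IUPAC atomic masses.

Atom tally by fragment:
  ClCH2 → C:1 H:2 Cl:1
  CH2 → C:1 H:2
  CH(OC2H5) → C:3 H:6 O:1
  CH2 → C:1 H:2
  CH3 → C:1 H:3
Element totals:
  C: 7
  H: 15
  Cl: 1
  O: 1
Molecular formula: C7H15ClO.
  M = 7(12.011) + 15(1.008) + 35.45 + 15.999
    = 84.077 + 15.120 + 35.450 + 15.999 = 150.646

150.65 g/mol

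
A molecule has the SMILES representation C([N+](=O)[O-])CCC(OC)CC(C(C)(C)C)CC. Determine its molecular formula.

C13H27NO3

Atom tally by fragment:
  O2NCH2 → C:1 H:2 N:1 O:2
  CH2 → C:1 H:2
  CH2 → C:1 H:2
  CH(OCH3) → C:2 H:4 O:1
  CH2 → C:1 H:2
  CH(C(CH3)3) → C:5 H:10
  CH2 → C:1 H:2
  CH3 → C:1 H:3
Element totals:
  C: 13
  H: 27
  N: 1
  O: 3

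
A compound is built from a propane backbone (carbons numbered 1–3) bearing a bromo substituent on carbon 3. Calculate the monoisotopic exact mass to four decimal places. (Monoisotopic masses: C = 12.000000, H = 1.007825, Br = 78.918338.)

121.9731

Atom tally by fragment:
  CH3 → C:1 H:3
  CH2 → C:1 H:2
  CH2Br → C:1 H:2 Br:1
Element totals:
  C: 3
  H: 7
  Br: 1
Molecular formula: C3H7Br.
  M = 3(12.0) + 7(1.007825) + 78.918338
    = 36.000000 + 7.054775 + 78.918338 = 121.973113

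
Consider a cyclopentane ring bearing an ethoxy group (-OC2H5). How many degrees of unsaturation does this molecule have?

Atom tally by fragment:
  cyclopentane ring core → C:5 H:10
  (− 1 ring H displaced by substituents)
  + OC2H5 → C:2 H:5 O:1
Element totals:
  C: 7
  H: 14
  O: 1
Molecular formula: C7H14O.
DoU = (2C + 2 + N − H − X) / 2 = (2·7 + 2 + 0 − 14 − 0) / 2 = 1.

1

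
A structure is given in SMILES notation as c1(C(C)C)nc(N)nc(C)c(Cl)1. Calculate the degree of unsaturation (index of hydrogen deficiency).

Atom tally by fragment:
  pyrimidine ring core → C:4 H:4 N:2
  (− 4 ring H displaced by substituents)
  + CH(CH3)2 → C:3 H:7
  + NH2 → N:1 H:2
  + CH3 → C:1 H:3
  + Cl → Cl:1
Element totals:
  C: 8
  H: 12
  Cl: 1
  N: 3
Molecular formula: C8H12ClN3.
DoU = (2C + 2 + N − H − X) / 2 = (2·8 + 2 + 3 − 12 − 1) / 2 = 4.

4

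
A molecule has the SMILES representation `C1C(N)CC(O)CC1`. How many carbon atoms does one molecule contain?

Atom tally by fragment:
  cyclohexane ring core → C:6 H:12
  (− 2 ring H displaced by substituents)
  + NH2 → N:1 H:2
  + OH → O:1 H:1
Element totals:
  C: 6
  H: 13
  N: 1
  O: 1

6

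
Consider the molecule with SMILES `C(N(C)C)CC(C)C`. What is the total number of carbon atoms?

7

Atom tally by fragment:
  (CH3)2NCH2 → C:3 H:8 N:1
  CH2 → C:1 H:2
  CH(CH3) → C:2 H:4
  CH3 → C:1 H:3
Element totals:
  C: 7
  H: 17
  N: 1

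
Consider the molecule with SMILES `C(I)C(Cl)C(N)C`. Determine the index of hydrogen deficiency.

Atom tally by fragment:
  ICH2 → C:1 H:2 I:1
  CH(Cl) → C:1 H:1 Cl:1
  CH(NH2) → C:1 H:3 N:1
  CH3 → C:1 H:3
Element totals:
  C: 4
  H: 9
  Cl: 1
  I: 1
  N: 1
Molecular formula: C4H9ClIN.
DoU = (2C + 2 + N − H − X) / 2 = (2·4 + 2 + 1 − 9 − 2) / 2 = 0.

0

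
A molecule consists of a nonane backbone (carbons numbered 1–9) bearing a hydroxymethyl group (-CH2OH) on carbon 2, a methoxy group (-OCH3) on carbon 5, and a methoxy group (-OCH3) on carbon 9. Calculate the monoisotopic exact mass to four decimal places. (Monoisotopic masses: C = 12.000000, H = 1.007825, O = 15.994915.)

Atom tally by fragment:
  CH3 → C:1 H:3
  CH(CH2OH) → C:2 H:4 O:1
  CH2 → C:1 H:2
  CH2 → C:1 H:2
  CH(OCH3) → C:2 H:4 O:1
  CH2 → C:1 H:2
  CH2 → C:1 H:2
  CH2 → C:1 H:2
  CH2OCH3 → C:2 H:5 O:1
Element totals:
  C: 12
  H: 26
  O: 3
Molecular formula: C12H26O3.
  M = 12(12.0) + 26(1.007825) + 3(15.994915)
    = 144.000000 + 26.203450 + 47.984745 = 218.188195

218.1882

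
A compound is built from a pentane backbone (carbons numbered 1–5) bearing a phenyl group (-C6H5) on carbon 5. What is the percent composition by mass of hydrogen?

Atom tally by fragment:
  CH3 → C:1 H:3
  CH2 → C:1 H:2
  CH2 → C:1 H:2
  CH2 → C:1 H:2
  CH2C6H5 → C:7 H:7
Element totals:
  C: 11
  H: 16
Molecular formula: C11H16.
Molar mass = 148.249 g/mol.
Mass from H: 16 × 1.008 = 16.128 g/mol.
%H = 16.128 / 148.249 × 100 = 10.88%.

10.88%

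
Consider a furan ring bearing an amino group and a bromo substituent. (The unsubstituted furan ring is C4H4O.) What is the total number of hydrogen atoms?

Atom tally by fragment:
  furan ring core → C:4 H:4 O:1
  (− 2 ring H displaced by substituents)
  + NH2 → N:1 H:2
  + Br → Br:1
Element totals:
  C: 4
  H: 4
  Br: 1
  N: 1
  O: 1

4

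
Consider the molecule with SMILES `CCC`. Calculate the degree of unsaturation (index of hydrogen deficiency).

Atom tally by fragment:
  CH3 → C:1 H:3
  CH2 → C:1 H:2
  CH3 → C:1 H:3
Element totals:
  C: 3
  H: 8
Molecular formula: C3H8.
DoU = (2C + 2 + N − H − X) / 2 = (2·3 + 2 + 0 − 8 − 0) / 2 = 0.

0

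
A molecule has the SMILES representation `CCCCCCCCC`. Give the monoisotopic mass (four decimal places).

128.1565

Atom tally by fragment:
  CH3 → C:1 H:3
  CH2 → C:1 H:2
  CH2 → C:1 H:2
  CH2 → C:1 H:2
  CH2 → C:1 H:2
  CH2 → C:1 H:2
  CH2 → C:1 H:2
  CH2 → C:1 H:2
  CH3 → C:1 H:3
Element totals:
  C: 9
  H: 20
Molecular formula: C9H20.
  M = 9(12.0) + 20(1.007825)
    = 108.000000 + 20.156500 = 128.156500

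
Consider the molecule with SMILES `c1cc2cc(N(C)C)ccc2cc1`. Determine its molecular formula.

C12H13N

Atom tally by fragment:
  naphthalene ring system core → C:10 H:8
  (− 1 ring H displaced by substituents)
  + N(CH3)2 → N:1 C:2 H:6
Element totals:
  C: 12
  H: 13
  N: 1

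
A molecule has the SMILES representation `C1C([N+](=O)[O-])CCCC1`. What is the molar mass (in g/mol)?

129.16 g/mol

Atom tally by fragment:
  cyclohexane ring core → C:6 H:12
  (− 1 ring H displaced by substituents)
  + NO2 → N:1 O:2
Element totals:
  C: 6
  H: 11
  N: 1
  O: 2
Molecular formula: C6H11NO2.
  M = 6(12.011) + 11(1.008) + 14.007 + 2(15.999)
    = 72.066 + 11.088 + 14.007 + 31.998 = 129.159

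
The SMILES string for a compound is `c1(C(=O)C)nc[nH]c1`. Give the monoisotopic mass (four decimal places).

Atom tally by fragment:
  imidazole ring core → C:3 H:4 N:2
  (− 1 ring H displaced by substituents)
  + COCH3 → C:2 H:3 O:1
Element totals:
  C: 5
  H: 6
  N: 2
  O: 1
Molecular formula: C5H6N2O.
  M = 5(12.0) + 6(1.007825) + 2(14.003074) + 15.994915
    = 60.000000 + 6.046950 + 28.006148 + 15.994915 = 110.048013

110.0480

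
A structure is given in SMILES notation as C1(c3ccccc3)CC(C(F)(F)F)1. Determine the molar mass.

186.18 g/mol

Atom tally by fragment:
  cyclopropane ring core → C:3 H:6
  (− 2 ring H displaced by substituents)
  + C6H5 → C:6 H:5
  + CF3 → C:1 F:3
Element totals:
  C: 10
  H: 9
  F: 3
Molecular formula: C10H9F3.
  M = 10(12.011) + 9(1.008) + 3(18.998)
    = 120.110 + 9.072 + 56.994 = 186.176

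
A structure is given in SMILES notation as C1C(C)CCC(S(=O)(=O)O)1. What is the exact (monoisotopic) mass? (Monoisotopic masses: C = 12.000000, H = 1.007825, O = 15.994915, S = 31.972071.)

164.0507

Atom tally by fragment:
  cyclopentane ring core → C:5 H:10
  (− 2 ring H displaced by substituents)
  + CH3 → C:1 H:3
  + SO3H → S:1 O:3 H:1
Element totals:
  C: 6
  H: 12
  O: 3
  S: 1
Molecular formula: C6H12O3S.
  M = 6(12.0) + 12(1.007825) + 3(15.994915) + 31.972071
    = 72.000000 + 12.093900 + 47.984745 + 31.972071 = 164.050716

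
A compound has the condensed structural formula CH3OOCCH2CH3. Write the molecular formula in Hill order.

C4H8O2

Atom tally by fragment:
  CH3OOCCH2 → C:3 H:5 O:2
  CH3 → C:1 H:3
Element totals:
  C: 4
  H: 8
  O: 2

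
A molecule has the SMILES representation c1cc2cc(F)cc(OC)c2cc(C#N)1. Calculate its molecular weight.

201.20 g/mol

Atom tally by fragment:
  naphthalene ring system core → C:10 H:8
  (− 3 ring H displaced by substituents)
  + F → F:1
  + OCH3 → C:1 H:3 O:1
  + CN → C:1 N:1
Element totals:
  C: 12
  H: 8
  F: 1
  N: 1
  O: 1
Molecular formula: C12H8FNO.
  M = 12(12.011) + 8(1.008) + 18.998 + 14.007 + 15.999
    = 144.132 + 8.064 + 18.998 + 14.007 + 15.999 = 201.200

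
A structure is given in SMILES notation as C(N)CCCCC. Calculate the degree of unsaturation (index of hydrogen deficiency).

0

Atom tally by fragment:
  H2NCH2 → C:1 H:4 N:1
  CH2 → C:1 H:2
  CH2 → C:1 H:2
  CH2 → C:1 H:2
  CH2 → C:1 H:2
  CH3 → C:1 H:3
Element totals:
  C: 6
  H: 15
  N: 1
Molecular formula: C6H15N.
DoU = (2C + 2 + N − H − X) / 2 = (2·6 + 2 + 1 − 15 − 0) / 2 = 0.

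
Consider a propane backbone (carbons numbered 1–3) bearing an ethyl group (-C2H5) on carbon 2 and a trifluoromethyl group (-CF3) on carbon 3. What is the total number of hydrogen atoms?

11

Atom tally by fragment:
  CH3 → C:1 H:3
  CH(C2H5) → C:3 H:6
  CH2CF3 → C:2 H:2 F:3
Element totals:
  C: 6
  H: 11
  F: 3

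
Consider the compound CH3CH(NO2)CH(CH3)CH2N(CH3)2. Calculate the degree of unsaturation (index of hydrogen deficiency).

Atom tally by fragment:
  CH3 → C:1 H:3
  CH(NO2) → C:1 H:1 N:1 O:2
  CH(CH3) → C:2 H:4
  CH2N(CH3)2 → C:3 H:8 N:1
Element totals:
  C: 7
  H: 16
  N: 2
  O: 2
Molecular formula: C7H16N2O2.
DoU = (2C + 2 + N − H − X) / 2 = (2·7 + 2 + 2 − 16 − 0) / 2 = 1.

1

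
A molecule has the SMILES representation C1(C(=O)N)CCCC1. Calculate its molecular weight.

Atom tally by fragment:
  cyclopentane ring core → C:5 H:10
  (− 1 ring H displaced by substituents)
  + CONH2 → C:1 H:2 O:1 N:1
Element totals:
  C: 6
  H: 11
  N: 1
  O: 1
Molecular formula: C6H11NO.
  M = 6(12.011) + 11(1.008) + 14.007 + 15.999
    = 72.066 + 11.088 + 14.007 + 15.999 = 113.160

113.16 g/mol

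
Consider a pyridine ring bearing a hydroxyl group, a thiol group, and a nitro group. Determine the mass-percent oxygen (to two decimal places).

27.88%

Atom tally by fragment:
  pyridine ring core → C:5 H:5 N:1
  (− 3 ring H displaced by substituents)
  + OH → O:1 H:1
  + SH → S:1 H:1
  + NO2 → N:1 O:2
Element totals:
  C: 5
  H: 4
  N: 2
  O: 3
  S: 1
Molecular formula: C5H4N2O3S.
Molar mass = 172.158 g/mol.
Mass from O: 3 × 15.999 = 47.997 g/mol.
%O = 47.997 / 172.158 × 100 = 27.88%.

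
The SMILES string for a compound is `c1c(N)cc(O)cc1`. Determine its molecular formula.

C6H7NO

Atom tally by fragment:
  benzene ring core → C:6 H:6
  (− 2 ring H displaced by substituents)
  + NH2 → N:1 H:2
  + OH → O:1 H:1
Element totals:
  C: 6
  H: 7
  N: 1
  O: 1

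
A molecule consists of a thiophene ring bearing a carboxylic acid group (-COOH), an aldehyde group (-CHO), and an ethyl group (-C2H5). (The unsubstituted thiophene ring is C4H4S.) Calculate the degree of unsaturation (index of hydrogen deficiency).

Atom tally by fragment:
  thiophene ring core → C:4 H:4 S:1
  (− 3 ring H displaced by substituents)
  + COOH → C:1 H:1 O:2
  + CHO → C:1 H:1 O:1
  + C2H5 → C:2 H:5
Element totals:
  C: 8
  H: 8
  O: 3
  S: 1
Molecular formula: C8H8O3S.
DoU = (2C + 2 + N − H − X) / 2 = (2·8 + 2 + 0 − 8 − 0) / 2 = 5.

5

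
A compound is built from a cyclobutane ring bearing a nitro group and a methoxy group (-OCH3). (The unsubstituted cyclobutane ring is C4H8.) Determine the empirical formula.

C5H9NO3

Atom tally by fragment:
  cyclobutane ring core → C:4 H:8
  (− 2 ring H displaced by substituents)
  + NO2 → N:1 O:2
  + OCH3 → C:1 H:3 O:1
Element totals:
  C: 5
  H: 9
  N: 1
  O: 3
Molecular formula: C5H9NO3.
gcd of subscripts (5, 9, 1, 3) = 1, so the empirical formula equals the molecular formula.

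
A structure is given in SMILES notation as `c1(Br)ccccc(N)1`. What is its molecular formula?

C6H6BrN

Atom tally by fragment:
  benzene ring core → C:6 H:6
  (− 2 ring H displaced by substituents)
  + Br → Br:1
  + NH2 → N:1 H:2
Element totals:
  C: 6
  H: 6
  Br: 1
  N: 1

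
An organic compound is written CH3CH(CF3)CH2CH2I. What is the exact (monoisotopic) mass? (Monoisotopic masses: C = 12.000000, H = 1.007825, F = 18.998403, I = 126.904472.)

Atom tally by fragment:
  CH3 → C:1 H:3
  CH(CF3) → C:2 H:1 F:3
  CH2 → C:1 H:2
  CH2I → C:1 H:2 I:1
Element totals:
  C: 5
  H: 8
  F: 3
  I: 1
Molecular formula: C5H8F3I.
  M = 5(12.0) + 8(1.007825) + 3(18.998403) + 126.904472
    = 60.000000 + 8.062600 + 56.995209 + 126.904472 = 251.962281

251.9623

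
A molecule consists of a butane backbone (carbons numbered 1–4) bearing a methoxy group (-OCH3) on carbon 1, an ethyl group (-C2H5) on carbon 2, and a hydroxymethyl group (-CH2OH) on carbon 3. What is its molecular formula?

Atom tally by fragment:
  CH3OCH2 → C:2 H:5 O:1
  CH(C2H5) → C:3 H:6
  CH(CH2OH) → C:2 H:4 O:1
  CH3 → C:1 H:3
Element totals:
  C: 8
  H: 18
  O: 2

C8H18O2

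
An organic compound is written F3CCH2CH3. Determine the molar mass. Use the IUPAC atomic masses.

98.07 g/mol

Atom tally by fragment:
  F3CCH2 → C:2 H:2 F:3
  CH3 → C:1 H:3
Element totals:
  C: 3
  H: 5
  F: 3
Molecular formula: C3H5F3.
  M = 3(12.011) + 5(1.008) + 3(18.998)
    = 36.033 + 5.040 + 56.994 = 98.067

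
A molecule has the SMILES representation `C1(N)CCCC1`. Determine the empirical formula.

Atom tally by fragment:
  cyclopentane ring core → C:5 H:10
  (− 1 ring H displaced by substituents)
  + NH2 → N:1 H:2
Element totals:
  C: 5
  H: 11
  N: 1
Molecular formula: C5H11N.
gcd of subscripts (5, 11, 1) = 1, so the empirical formula equals the molecular formula.

C5H11N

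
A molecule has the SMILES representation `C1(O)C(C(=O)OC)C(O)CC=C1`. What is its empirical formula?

C2H3O

Atom tally by fragment:
  cyclohexene ring core → C:6 H:10
  (− 3 ring H displaced by substituents)
  + OH → O:1 H:1
  + COOCH3 → C:2 H:3 O:2
  + OH → O:1 H:1
Element totals:
  C: 8
  H: 12
  O: 4
Molecular formula: C8H12O4.
gcd of subscripts = 4; dividing each by 4:
  C: 8/4 = 2
  H: 12/4 = 3
  O: 4/4 = 1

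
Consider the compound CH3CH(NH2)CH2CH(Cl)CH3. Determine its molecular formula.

C5H12ClN

Element totals:
  C: 5
  H: 12
  Cl: 1
  N: 1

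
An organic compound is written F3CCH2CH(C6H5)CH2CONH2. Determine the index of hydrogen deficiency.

Atom tally by fragment:
  F3CCH2 → C:2 H:2 F:3
  CH(C6H5) → C:7 H:6
  CH2CONH2 → C:2 H:4 O:1 N:1
Element totals:
  C: 11
  H: 12
  F: 3
  N: 1
  O: 1
Molecular formula: C11H12F3NO.
DoU = (2C + 2 + N − H − X) / 2 = (2·11 + 2 + 1 − 12 − 3) / 2 = 5.

5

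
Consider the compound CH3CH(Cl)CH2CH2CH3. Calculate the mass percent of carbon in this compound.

Element totals:
  C: 5
  H: 11
  Cl: 1
Molecular formula: C5H11Cl.
Molar mass = 106.593 g/mol.
Mass from C: 5 × 12.011 = 60.055 g/mol.
%C = 60.055 / 106.593 × 100 = 56.34%.

56.34%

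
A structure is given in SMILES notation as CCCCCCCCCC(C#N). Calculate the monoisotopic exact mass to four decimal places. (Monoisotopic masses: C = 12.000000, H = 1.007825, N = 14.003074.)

Atom tally by fragment:
  CH3 → C:1 H:3
  CH2 → C:1 H:2
  CH2 → C:1 H:2
  CH2 → C:1 H:2
  CH2 → C:1 H:2
  CH2 → C:1 H:2
  CH2 → C:1 H:2
  CH2 → C:1 H:2
  CH2 → C:1 H:2
  CH2CN → C:2 H:2 N:1
Element totals:
  C: 11
  H: 21
  N: 1
Molecular formula: C11H21N.
  M = 11(12.0) + 21(1.007825) + 14.003074
    = 132.000000 + 21.164325 + 14.003074 = 167.167399

167.1674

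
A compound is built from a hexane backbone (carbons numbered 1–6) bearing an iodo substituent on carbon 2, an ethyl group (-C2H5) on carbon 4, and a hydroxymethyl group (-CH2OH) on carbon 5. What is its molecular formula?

C9H19IO

Atom tally by fragment:
  CH3 → C:1 H:3
  CH(I) → C:1 H:1 I:1
  CH2 → C:1 H:2
  CH(C2H5) → C:3 H:6
  CH(CH2OH) → C:2 H:4 O:1
  CH3 → C:1 H:3
Element totals:
  C: 9
  H: 19
  I: 1
  O: 1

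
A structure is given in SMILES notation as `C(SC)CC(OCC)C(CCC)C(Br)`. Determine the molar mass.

283.27 g/mol

Atom tally by fragment:
  CH3SCH2 → C:2 H:5 S:1
  CH2 → C:1 H:2
  CH(OC2H5) → C:3 H:6 O:1
  CH(CH2CH2CH3) → C:4 H:8
  CH2Br → C:1 H:2 Br:1
Element totals:
  C: 11
  H: 23
  Br: 1
  O: 1
  S: 1
Molecular formula: C11H23BrOS.
  M = 11(12.011) + 23(1.008) + 79.904 + 15.999 + 32.06
    = 132.121 + 23.184 + 79.904 + 15.999 + 32.060 = 283.268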